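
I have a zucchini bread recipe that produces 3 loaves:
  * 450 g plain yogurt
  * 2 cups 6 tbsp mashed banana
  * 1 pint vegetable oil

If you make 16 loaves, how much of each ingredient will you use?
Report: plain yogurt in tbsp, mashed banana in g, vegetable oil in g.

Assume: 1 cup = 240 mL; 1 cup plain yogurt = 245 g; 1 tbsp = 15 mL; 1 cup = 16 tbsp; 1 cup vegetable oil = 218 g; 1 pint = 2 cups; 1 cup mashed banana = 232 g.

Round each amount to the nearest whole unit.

plain yogurt: 157 tbsp; mashed banana: 2939 g; vegetable oil: 2325 g

Scaling factor: 16/3.
plain yogurt: 450 g × 16/3 ÷ 245 g/cup × 16 tbsp/cup ≈ 157 tbsp
mashed banana: (2 cup + 6 tbsp = 2.375 cup) × 16/3 × 232 g/cup ≈ 2939 g
vegetable oil: 1 pint × 16/3 × 2 cup/pint × 218 g/cup ≈ 2325 g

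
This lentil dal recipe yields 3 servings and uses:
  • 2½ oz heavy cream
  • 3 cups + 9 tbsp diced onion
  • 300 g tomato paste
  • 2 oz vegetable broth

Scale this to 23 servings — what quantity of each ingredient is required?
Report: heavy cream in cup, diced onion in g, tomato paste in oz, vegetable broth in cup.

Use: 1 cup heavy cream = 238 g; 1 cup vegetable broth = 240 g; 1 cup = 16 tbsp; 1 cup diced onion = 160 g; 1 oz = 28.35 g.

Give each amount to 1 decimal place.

heavy cream: 2.3 cup; diced onion: 4370.0 g; tomato paste: 81.1 oz; vegetable broth: 1.8 cup

Scaling factor: 23/3.
heavy cream: 2.5 oz × 23/3 × 28.35 g/oz ÷ 238 g/cup ≈ 2.3 cup
diced onion: (3 cup + 9 tbsp = 3.5625 cup) × 23/3 × 160 g/cup = 4370.0 g
tomato paste: 300 g × 23/3 ÷ 28.35 g/oz ≈ 81.1 oz
vegetable broth: 2 oz × 23/3 × 28.35 g/oz ÷ 240 g/cup ≈ 1.8 cup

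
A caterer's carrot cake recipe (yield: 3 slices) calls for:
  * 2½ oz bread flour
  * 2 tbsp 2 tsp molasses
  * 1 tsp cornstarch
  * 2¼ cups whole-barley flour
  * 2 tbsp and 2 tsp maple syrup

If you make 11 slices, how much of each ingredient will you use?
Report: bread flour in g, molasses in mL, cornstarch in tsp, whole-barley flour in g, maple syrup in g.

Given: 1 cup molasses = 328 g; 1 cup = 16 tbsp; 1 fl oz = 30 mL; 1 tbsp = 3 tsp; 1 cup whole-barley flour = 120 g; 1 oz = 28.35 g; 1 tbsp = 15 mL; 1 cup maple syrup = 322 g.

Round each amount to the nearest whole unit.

Scaling factor: 11/3.
bread flour: 2.5 oz × 11/3 × 28.35 g/oz ≈ 260 g
molasses: (2 tbsp + 2 tsp = 8/3 tbsp) × 11/3 × 15 mL/tbsp ≈ 147 mL
cornstarch: 1 tsp × 11/3 ≈ 4 tsp
whole-barley flour: 2.25 cup × 11/3 × 120 g/cup = 990 g
maple syrup: (2 tbsp + 2 tsp = 8/3 tbsp) × 11/3 ÷ 16 tbsp/cup × 322 g/cup ≈ 197 g

bread flour: 260 g; molasses: 147 mL; cornstarch: 4 tsp; whole-barley flour: 990 g; maple syrup: 197 g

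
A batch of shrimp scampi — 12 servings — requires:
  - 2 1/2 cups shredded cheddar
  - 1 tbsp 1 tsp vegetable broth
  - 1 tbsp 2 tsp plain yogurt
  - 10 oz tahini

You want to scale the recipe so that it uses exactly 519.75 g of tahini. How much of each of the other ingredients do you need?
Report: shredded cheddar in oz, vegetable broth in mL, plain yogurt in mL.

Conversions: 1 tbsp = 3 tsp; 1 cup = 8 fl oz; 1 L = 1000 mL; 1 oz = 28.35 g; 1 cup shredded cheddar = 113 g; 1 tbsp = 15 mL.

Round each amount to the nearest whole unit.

The original recipe has 283.5 g of tahini, so the scaling factor is 519.75 ÷ 283.5 = 11/6.
shredded cheddar: 2.5 cup × 11/6 × 113 g/cup ÷ 28.35 g/oz ≈ 18 oz
vegetable broth: (1 tbsp + 1 tsp = 4/3 tbsp) × 11/6 × 15 mL/tbsp ≈ 37 mL
plain yogurt: (1 tbsp + 2 tsp = 5/3 tbsp) × 11/6 × 15 mL/tbsp ≈ 46 mL

shredded cheddar: 18 oz; vegetable broth: 37 mL; plain yogurt: 46 mL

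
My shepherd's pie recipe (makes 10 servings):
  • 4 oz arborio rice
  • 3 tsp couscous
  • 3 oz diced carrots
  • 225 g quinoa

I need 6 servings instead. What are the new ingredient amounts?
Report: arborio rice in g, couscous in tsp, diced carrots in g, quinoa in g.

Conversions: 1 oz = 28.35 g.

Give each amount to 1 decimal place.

arborio rice: 68.0 g; couscous: 1.8 tsp; diced carrots: 51.0 g; quinoa: 135.0 g

Scaling factor: 6/10 = 3/5 = 0.6.
arborio rice: 4 oz × 3/5 × 28.35 g/oz ≈ 68.0 g
couscous: 3 tsp × 3/5 = 1.8 tsp
diced carrots: 3 oz × 3/5 × 28.35 g/oz ≈ 51.0 g
quinoa: 225 g × 3/5 = 135.0 g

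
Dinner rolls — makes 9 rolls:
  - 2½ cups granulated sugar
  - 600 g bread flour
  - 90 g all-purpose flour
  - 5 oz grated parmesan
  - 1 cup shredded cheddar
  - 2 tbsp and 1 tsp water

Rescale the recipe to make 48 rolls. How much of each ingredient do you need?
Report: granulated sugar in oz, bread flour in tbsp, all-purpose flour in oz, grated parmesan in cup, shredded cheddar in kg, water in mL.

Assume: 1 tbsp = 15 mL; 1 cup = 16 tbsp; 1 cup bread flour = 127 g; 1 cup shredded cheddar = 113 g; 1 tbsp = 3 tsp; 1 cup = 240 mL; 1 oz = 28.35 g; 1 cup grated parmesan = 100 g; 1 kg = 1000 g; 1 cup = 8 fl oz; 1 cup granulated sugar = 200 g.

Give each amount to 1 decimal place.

Scaling factor: 48/9 = 16/3.
granulated sugar: 2.5 cup × 16/3 × 200 g/cup ÷ 28.35 g/oz ≈ 94.1 oz
bread flour: 600 g × 16/3 ÷ 127 g/cup × 16 tbsp/cup ≈ 403.1 tbsp
all-purpose flour: 90 g × 16/3 ÷ 28.35 g/oz ≈ 16.9 oz
grated parmesan: 5 oz × 16/3 × 28.35 g/oz ÷ 100 g/cup ≈ 7.6 cup
shredded cheddar: 1 cup × 16/3 × 113 g/cup ÷ 1000 g/kg ≈ 0.6 kg
water: (2 tbsp + 1 tsp = 7/3 tbsp) × 16/3 × 15 mL/tbsp ≈ 186.7 mL

granulated sugar: 94.1 oz; bread flour: 403.1 tbsp; all-purpose flour: 16.9 oz; grated parmesan: 7.6 cup; shredded cheddar: 0.6 kg; water: 186.7 mL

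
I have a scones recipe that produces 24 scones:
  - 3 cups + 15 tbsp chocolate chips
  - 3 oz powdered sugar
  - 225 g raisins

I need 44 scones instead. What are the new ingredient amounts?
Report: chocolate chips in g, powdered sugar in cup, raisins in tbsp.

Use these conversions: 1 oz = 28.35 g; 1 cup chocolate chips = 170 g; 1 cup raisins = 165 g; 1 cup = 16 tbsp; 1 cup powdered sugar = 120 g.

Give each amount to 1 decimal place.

Scaling factor: 44/24 = 11/6.
chocolate chips: (3 cup + 15 tbsp = 3.9375 cup) × 11/6 × 170 g/cup ≈ 1227.2 g
powdered sugar: 3 oz × 11/6 × 28.35 g/oz ÷ 120 g/cup ≈ 1.3 cup
raisins: 225 g × 11/6 ÷ 165 g/cup × 16 tbsp/cup = 40.0 tbsp

chocolate chips: 1227.2 g; powdered sugar: 1.3 cup; raisins: 40.0 tbsp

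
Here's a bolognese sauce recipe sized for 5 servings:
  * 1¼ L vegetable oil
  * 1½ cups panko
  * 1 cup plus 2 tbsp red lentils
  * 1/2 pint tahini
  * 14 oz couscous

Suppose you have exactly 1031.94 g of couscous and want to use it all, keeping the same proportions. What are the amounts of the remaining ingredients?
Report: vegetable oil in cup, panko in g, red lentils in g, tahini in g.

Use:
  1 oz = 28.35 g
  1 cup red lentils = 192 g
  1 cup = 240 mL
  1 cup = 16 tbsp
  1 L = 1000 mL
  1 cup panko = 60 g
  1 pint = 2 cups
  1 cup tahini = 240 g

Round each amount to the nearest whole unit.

The original recipe has 396.9 g of couscous, so the scaling factor is 1031.94 ÷ 396.9 = 13/5 = 2.6.
vegetable oil: 1.25 L × 13/5 × 1000 mL/L ÷ 240 mL/cup ≈ 14 cup
panko: 1.5 cup × 13/5 × 60 g/cup = 234 g
red lentils: (1 cup + 2 tbsp = 1.125 cup) × 13/5 × 192 g/cup ≈ 562 g
tahini: 0.5 pint × 13/5 × 2 cup/pint × 240 g/cup = 624 g

vegetable oil: 14 cup; panko: 234 g; red lentils: 562 g; tahini: 624 g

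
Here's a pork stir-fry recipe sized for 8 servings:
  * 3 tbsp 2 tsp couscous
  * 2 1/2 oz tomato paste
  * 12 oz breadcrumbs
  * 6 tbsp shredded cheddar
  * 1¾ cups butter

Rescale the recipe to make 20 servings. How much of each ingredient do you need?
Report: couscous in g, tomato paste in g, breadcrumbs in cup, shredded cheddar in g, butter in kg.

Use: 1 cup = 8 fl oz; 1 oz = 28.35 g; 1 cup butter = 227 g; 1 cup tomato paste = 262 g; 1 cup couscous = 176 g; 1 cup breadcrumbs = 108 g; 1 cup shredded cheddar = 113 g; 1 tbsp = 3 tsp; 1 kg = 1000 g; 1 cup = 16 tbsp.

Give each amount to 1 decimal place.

couscous: 100.8 g; tomato paste: 177.2 g; breadcrumbs: 7.9 cup; shredded cheddar: 105.9 g; butter: 1.0 kg

Scaling factor: 20/8 = 5/2 = 2.5.
couscous: (3 tbsp + 2 tsp = 11/3 tbsp) × 5/2 ÷ 16 tbsp/cup × 176 g/cup ≈ 100.8 g
tomato paste: 2.5 oz × 5/2 × 28.35 g/oz ≈ 177.2 g
breadcrumbs: 12 oz × 5/2 × 28.35 g/oz ÷ 108 g/cup ≈ 7.9 cup
shredded cheddar: 6 tbsp × 5/2 ÷ 16 tbsp/cup × 113 g/cup ≈ 105.9 g
butter: 1.75 cup × 5/2 × 227 g/cup ÷ 1000 g/kg ≈ 1.0 kg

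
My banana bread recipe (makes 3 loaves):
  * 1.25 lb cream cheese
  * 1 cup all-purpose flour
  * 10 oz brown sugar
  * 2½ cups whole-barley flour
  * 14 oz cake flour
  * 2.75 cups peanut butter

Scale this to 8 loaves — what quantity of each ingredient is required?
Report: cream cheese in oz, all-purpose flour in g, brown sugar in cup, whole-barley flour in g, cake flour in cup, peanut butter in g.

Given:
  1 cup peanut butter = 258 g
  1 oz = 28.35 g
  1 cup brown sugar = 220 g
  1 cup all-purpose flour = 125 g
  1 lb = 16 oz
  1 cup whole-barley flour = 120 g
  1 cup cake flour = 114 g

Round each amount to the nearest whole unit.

cream cheese: 53 oz; all-purpose flour: 333 g; brown sugar: 3 cup; whole-barley flour: 800 g; cake flour: 9 cup; peanut butter: 1892 g

Scaling factor: 8/3.
cream cheese: 1.25 lb × 8/3 × 16 oz/lb ≈ 53 oz
all-purpose flour: 1 cup × 8/3 × 125 g/cup ≈ 333 g
brown sugar: 10 oz × 8/3 × 28.35 g/oz ÷ 220 g/cup ≈ 3 cup
whole-barley flour: 2.5 cup × 8/3 × 120 g/cup = 800 g
cake flour: 14 oz × 8/3 × 28.35 g/oz ÷ 114 g/cup ≈ 9 cup
peanut butter: 2.75 cup × 8/3 × 258 g/cup = 1892 g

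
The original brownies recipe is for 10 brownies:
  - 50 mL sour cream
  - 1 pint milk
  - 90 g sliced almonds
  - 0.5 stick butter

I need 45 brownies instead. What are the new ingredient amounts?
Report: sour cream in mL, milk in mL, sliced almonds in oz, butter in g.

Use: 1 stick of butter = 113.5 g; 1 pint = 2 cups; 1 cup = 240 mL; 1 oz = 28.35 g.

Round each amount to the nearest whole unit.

sour cream: 225 mL; milk: 2160 mL; sliced almonds: 14 oz; butter: 255 g

Scaling factor: 45/10 = 9/2 = 4.5.
sour cream: 50 mL × 9/2 = 225 mL
milk: 1 pint × 9/2 × 2 cup/pint × 240 mL/cup = 2160 mL
sliced almonds: 90 g × 9/2 ÷ 28.35 g/oz ≈ 14 oz
butter: 0.5 stick × 9/2 × 113.5 g/stick ≈ 255 g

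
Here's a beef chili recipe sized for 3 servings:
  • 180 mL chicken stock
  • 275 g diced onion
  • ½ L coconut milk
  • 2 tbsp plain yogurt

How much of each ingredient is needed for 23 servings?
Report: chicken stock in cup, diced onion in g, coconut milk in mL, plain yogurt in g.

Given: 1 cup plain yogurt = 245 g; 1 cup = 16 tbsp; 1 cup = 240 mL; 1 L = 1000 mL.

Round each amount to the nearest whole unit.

Scaling factor: 23/3.
chicken stock: 180 mL × 23/3 ÷ 240 mL/cup ≈ 6 cup
diced onion: 275 g × 23/3 ≈ 2108 g
coconut milk: 0.5 L × 23/3 × 1000 mL/L ≈ 3833 mL
plain yogurt: 2 tbsp × 23/3 ÷ 16 tbsp/cup × 245 g/cup ≈ 235 g

chicken stock: 6 cup; diced onion: 2108 g; coconut milk: 3833 mL; plain yogurt: 235 g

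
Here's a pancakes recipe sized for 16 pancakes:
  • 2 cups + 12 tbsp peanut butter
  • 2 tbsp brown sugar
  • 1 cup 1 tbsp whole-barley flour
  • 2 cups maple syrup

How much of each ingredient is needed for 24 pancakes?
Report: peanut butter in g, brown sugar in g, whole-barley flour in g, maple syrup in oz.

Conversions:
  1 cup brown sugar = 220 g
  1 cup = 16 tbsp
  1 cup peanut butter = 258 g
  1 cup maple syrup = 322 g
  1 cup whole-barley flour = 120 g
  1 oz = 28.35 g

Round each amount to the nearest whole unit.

peanut butter: 1064 g; brown sugar: 41 g; whole-barley flour: 191 g; maple syrup: 34 oz

Scaling factor: 24/16 = 3/2 = 1.5.
peanut butter: (2 cup + 12 tbsp = 2.75 cup) × 3/2 × 258 g/cup ≈ 1064 g
brown sugar: 2 tbsp × 3/2 ÷ 16 tbsp/cup × 220 g/cup ≈ 41 g
whole-barley flour: (1 cup + 1 tbsp = 1.0625 cup) × 3/2 × 120 g/cup ≈ 191 g
maple syrup: 2 cup × 3/2 × 322 g/cup ÷ 28.35 g/oz ≈ 34 oz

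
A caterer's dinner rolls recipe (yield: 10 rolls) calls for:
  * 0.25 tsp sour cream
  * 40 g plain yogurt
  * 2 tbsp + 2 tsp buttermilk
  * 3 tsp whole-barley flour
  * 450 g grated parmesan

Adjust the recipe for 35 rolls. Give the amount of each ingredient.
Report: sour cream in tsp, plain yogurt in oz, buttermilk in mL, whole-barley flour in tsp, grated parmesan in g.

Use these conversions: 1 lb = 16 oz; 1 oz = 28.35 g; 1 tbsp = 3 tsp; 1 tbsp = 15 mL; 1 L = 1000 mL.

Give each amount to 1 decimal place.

sour cream: 0.9 tsp; plain yogurt: 4.9 oz; buttermilk: 140.0 mL; whole-barley flour: 10.5 tsp; grated parmesan: 1575.0 g

Scaling factor: 35/10 = 7/2 = 3.5.
sour cream: 0.25 tsp × 7/2 ≈ 0.9 tsp
plain yogurt: 40 g × 7/2 ÷ 28.35 g/oz ≈ 4.9 oz
buttermilk: (2 tbsp + 2 tsp = 8/3 tbsp) × 7/2 × 15 mL/tbsp = 140.0 mL
whole-barley flour: 3 tsp × 7/2 = 10.5 tsp
grated parmesan: 450 g × 7/2 = 1575.0 g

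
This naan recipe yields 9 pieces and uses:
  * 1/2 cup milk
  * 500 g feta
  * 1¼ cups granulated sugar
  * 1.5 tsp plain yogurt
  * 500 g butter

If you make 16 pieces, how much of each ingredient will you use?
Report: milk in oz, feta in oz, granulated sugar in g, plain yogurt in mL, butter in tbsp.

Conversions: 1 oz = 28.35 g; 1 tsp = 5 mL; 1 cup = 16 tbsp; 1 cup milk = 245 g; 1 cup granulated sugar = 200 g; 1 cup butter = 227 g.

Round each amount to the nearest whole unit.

milk: 8 oz; feta: 31 oz; granulated sugar: 444 g; plain yogurt: 13 mL; butter: 63 tbsp

Scaling factor: 16/9.
milk: 0.5 cup × 16/9 × 245 g/cup ÷ 28.35 g/oz ≈ 8 oz
feta: 500 g × 16/9 ÷ 28.35 g/oz ≈ 31 oz
granulated sugar: 1.25 cup × 16/9 × 200 g/cup ≈ 444 g
plain yogurt: 1.5 tsp × 16/9 × 5 mL/tsp ≈ 13 mL
butter: 500 g × 16/9 ÷ 227 g/cup × 16 tbsp/cup ≈ 63 tbsp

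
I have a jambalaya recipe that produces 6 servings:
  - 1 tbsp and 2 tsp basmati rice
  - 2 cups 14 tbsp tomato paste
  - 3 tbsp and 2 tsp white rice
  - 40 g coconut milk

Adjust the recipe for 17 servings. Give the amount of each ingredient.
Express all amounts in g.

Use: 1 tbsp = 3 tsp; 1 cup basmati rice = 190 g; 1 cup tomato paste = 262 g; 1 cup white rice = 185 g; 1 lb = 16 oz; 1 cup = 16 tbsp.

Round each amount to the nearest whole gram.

Scaling factor: 17/6.
basmati rice: (1 tbsp + 2 tsp = 5/3 tbsp) × 17/6 ÷ 16 tbsp/cup × 190 g/cup ≈ 56 g
tomato paste: (2 cup + 14 tbsp = 2.875 cup) × 17/6 × 262 g/cup ≈ 2134 g
white rice: (3 tbsp + 2 tsp = 11/3 tbsp) × 17/6 ÷ 16 tbsp/cup × 185 g/cup ≈ 120 g
coconut milk: 40 g × 17/6 ≈ 113 g

basmati rice: 56 g; tomato paste: 2134 g; white rice: 120 g; coconut milk: 113 g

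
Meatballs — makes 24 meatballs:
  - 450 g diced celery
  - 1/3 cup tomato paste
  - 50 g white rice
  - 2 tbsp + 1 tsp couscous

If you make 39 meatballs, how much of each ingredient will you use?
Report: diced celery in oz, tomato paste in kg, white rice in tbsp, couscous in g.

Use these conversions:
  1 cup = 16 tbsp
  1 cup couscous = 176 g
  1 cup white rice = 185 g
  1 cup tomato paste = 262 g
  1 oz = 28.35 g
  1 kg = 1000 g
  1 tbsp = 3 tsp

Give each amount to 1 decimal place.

Scaling factor: 39/24 = 13/8 = 1.625.
diced celery: 450 g × 13/8 ÷ 28.35 g/oz ≈ 25.8 oz
tomato paste: 1/3 cup × 13/8 × 262 g/cup ÷ 1000 g/kg ≈ 0.1 kg
white rice: 50 g × 13/8 ÷ 185 g/cup × 16 tbsp/cup ≈ 7.0 tbsp
couscous: (2 tbsp + 1 tsp = 7/3 tbsp) × 13/8 ÷ 16 tbsp/cup × 176 g/cup ≈ 41.7 g

diced celery: 25.8 oz; tomato paste: 0.1 kg; white rice: 7.0 tbsp; couscous: 41.7 g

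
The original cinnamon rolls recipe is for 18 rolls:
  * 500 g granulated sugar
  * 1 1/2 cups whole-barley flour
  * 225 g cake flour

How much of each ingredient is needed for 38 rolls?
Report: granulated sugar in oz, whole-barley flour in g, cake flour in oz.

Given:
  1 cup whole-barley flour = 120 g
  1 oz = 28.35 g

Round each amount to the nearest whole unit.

granulated sugar: 37 oz; whole-barley flour: 380 g; cake flour: 17 oz

Scaling factor: 38/18 = 19/9.
granulated sugar: 500 g × 19/9 ÷ 28.35 g/oz ≈ 37 oz
whole-barley flour: 1.5 cup × 19/9 × 120 g/cup = 380 g
cake flour: 225 g × 19/9 ÷ 28.35 g/oz ≈ 17 oz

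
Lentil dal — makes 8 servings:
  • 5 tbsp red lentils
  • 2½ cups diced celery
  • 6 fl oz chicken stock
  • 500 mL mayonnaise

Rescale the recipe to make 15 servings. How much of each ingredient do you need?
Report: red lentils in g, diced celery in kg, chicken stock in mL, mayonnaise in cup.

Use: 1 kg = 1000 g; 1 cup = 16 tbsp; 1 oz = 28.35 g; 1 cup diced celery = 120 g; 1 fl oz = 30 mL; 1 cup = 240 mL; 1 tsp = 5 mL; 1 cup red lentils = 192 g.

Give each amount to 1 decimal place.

Scaling factor: 15/8 = 1.875.
red lentils: 5 tbsp × 15/8 ÷ 16 tbsp/cup × 192 g/cup = 112.5 g
diced celery: 2.5 cup × 15/8 × 120 g/cup ÷ 1000 g/kg ≈ 0.6 kg
chicken stock: 6 fl oz × 15/8 × 30 mL/fl oz = 337.5 mL
mayonnaise: 500 mL × 15/8 ÷ 240 mL/cup ≈ 3.9 cup

red lentils: 112.5 g; diced celery: 0.6 kg; chicken stock: 337.5 mL; mayonnaise: 3.9 cup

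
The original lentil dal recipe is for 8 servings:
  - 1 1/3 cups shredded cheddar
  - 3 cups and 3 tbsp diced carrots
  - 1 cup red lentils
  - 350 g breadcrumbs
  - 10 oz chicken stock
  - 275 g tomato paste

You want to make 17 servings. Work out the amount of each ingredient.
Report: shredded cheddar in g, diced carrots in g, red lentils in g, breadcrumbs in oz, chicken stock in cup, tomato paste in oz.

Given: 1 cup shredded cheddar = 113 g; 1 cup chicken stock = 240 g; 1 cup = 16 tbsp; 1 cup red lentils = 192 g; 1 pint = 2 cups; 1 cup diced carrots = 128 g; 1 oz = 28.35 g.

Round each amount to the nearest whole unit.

shredded cheddar: 320 g; diced carrots: 867 g; red lentils: 408 g; breadcrumbs: 26 oz; chicken stock: 3 cup; tomato paste: 21 oz

Scaling factor: 17/8 = 2.125.
shredded cheddar: 4/3 cup × 17/8 × 113 g/cup ≈ 320 g
diced carrots: (3 cup + 3 tbsp = 3.1875 cup) × 17/8 × 128 g/cup = 867 g
red lentils: 1 cup × 17/8 × 192 g/cup = 408 g
breadcrumbs: 350 g × 17/8 ÷ 28.35 g/oz ≈ 26 oz
chicken stock: 10 oz × 17/8 × 28.35 g/oz ÷ 240 g/cup ≈ 3 cup
tomato paste: 275 g × 17/8 ÷ 28.35 g/oz ≈ 21 oz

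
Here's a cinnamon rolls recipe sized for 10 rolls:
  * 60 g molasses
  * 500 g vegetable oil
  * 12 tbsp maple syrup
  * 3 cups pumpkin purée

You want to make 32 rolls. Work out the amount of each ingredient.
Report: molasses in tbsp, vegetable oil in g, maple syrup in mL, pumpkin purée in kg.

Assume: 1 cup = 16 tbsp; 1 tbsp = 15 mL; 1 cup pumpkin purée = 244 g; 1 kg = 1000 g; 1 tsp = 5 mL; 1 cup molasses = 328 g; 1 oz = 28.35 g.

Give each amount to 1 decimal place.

molasses: 9.4 tbsp; vegetable oil: 1600.0 g; maple syrup: 576.0 mL; pumpkin purée: 2.3 kg

Scaling factor: 32/10 = 16/5 = 3.2.
molasses: 60 g × 16/5 ÷ 328 g/cup × 16 tbsp/cup ≈ 9.4 tbsp
vegetable oil: 500 g × 16/5 = 1600.0 g
maple syrup: 12 tbsp × 16/5 × 15 mL/tbsp = 576.0 mL
pumpkin purée: 3 cup × 16/5 × 244 g/cup ÷ 1000 g/kg ≈ 2.3 kg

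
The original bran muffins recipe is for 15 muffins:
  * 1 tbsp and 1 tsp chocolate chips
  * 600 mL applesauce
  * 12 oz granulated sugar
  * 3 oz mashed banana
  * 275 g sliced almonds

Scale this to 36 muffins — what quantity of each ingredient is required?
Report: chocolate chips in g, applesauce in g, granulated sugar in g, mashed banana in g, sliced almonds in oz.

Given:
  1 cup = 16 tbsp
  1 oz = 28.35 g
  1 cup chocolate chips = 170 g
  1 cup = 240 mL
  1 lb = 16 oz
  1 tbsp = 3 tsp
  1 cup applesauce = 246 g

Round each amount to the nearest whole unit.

chocolate chips: 34 g; applesauce: 1476 g; granulated sugar: 816 g; mashed banana: 204 g; sliced almonds: 23 oz

Scaling factor: 36/15 = 12/5 = 2.4.
chocolate chips: (1 tbsp + 1 tsp = 4/3 tbsp) × 12/5 ÷ 16 tbsp/cup × 170 g/cup = 34 g
applesauce: 600 mL × 12/5 ÷ 240 mL/cup × 246 g/cup = 1476 g
granulated sugar: 12 oz × 12/5 × 28.35 g/oz ≈ 816 g
mashed banana: 3 oz × 12/5 × 28.35 g/oz ≈ 204 g
sliced almonds: 275 g × 12/5 ÷ 28.35 g/oz ≈ 23 oz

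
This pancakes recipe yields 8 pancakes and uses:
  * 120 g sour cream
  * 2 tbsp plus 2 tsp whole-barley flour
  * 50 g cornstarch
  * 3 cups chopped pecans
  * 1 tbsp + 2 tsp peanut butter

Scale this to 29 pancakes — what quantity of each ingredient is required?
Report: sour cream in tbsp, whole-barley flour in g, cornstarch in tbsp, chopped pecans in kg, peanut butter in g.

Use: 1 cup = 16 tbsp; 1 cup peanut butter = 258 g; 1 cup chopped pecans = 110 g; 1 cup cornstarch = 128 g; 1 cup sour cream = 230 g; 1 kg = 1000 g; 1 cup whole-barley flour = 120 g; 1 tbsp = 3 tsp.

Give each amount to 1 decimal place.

Scaling factor: 29/8 = 3.625.
sour cream: 120 g × 29/8 ÷ 230 g/cup × 16 tbsp/cup ≈ 30.3 tbsp
whole-barley flour: (2 tbsp + 2 tsp = 8/3 tbsp) × 29/8 ÷ 16 tbsp/cup × 120 g/cup = 72.5 g
cornstarch: 50 g × 29/8 ÷ 128 g/cup × 16 tbsp/cup ≈ 22.7 tbsp
chopped pecans: 3 cup × 29/8 × 110 g/cup ÷ 1000 g/kg ≈ 1.2 kg
peanut butter: (1 tbsp + 2 tsp = 5/3 tbsp) × 29/8 ÷ 16 tbsp/cup × 258 g/cup ≈ 97.4 g

sour cream: 30.3 tbsp; whole-barley flour: 72.5 g; cornstarch: 22.7 tbsp; chopped pecans: 1.2 kg; peanut butter: 97.4 g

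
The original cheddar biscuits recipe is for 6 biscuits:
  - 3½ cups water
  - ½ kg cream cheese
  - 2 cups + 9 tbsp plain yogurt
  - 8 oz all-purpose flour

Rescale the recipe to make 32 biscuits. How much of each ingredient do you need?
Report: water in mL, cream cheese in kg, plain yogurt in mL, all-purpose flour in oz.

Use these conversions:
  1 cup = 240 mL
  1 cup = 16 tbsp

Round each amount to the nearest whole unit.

water: 4480 mL; cream cheese: 3 kg; plain yogurt: 3280 mL; all-purpose flour: 43 oz

Scaling factor: 32/6 = 16/3.
water: 3.5 cup × 16/3 × 240 mL/cup = 4480 mL
cream cheese: 0.5 kg × 16/3 ≈ 3 kg
plain yogurt: (2 cup + 9 tbsp = 2.5625 cup) × 16/3 × 240 mL/cup = 3280 mL
all-purpose flour: 8 oz × 16/3 ≈ 43 oz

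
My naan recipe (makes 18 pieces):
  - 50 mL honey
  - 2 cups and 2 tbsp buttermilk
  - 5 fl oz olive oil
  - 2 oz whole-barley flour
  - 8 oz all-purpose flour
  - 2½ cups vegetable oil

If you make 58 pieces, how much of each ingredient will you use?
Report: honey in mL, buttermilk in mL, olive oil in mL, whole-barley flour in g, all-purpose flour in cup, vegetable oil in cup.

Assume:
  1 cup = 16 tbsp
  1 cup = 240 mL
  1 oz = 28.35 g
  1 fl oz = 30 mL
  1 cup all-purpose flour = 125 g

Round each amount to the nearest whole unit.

honey: 161 mL; buttermilk: 1643 mL; olive oil: 483 mL; whole-barley flour: 183 g; all-purpose flour: 6 cup; vegetable oil: 8 cup

Scaling factor: 58/18 = 29/9.
honey: 50 mL × 29/9 ≈ 161 mL
buttermilk: (2 cup + 2 tbsp = 2.125 cup) × 29/9 × 240 mL/cup ≈ 1643 mL
olive oil: 5 fl oz × 29/9 × 30 mL/fl oz ≈ 483 mL
whole-barley flour: 2 oz × 29/9 × 28.35 g/oz ≈ 183 g
all-purpose flour: 8 oz × 29/9 × 28.35 g/oz ÷ 125 g/cup ≈ 6 cup
vegetable oil: 2.5 cup × 29/9 ≈ 8 cup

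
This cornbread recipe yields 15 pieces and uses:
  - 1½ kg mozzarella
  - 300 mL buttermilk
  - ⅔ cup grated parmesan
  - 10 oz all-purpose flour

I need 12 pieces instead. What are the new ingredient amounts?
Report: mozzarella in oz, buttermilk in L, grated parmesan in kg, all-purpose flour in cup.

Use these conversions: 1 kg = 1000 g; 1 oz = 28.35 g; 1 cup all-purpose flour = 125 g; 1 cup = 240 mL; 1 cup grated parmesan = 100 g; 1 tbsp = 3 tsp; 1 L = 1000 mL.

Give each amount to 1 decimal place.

mozzarella: 42.3 oz; buttermilk: 0.2 L; grated parmesan: 0.1 kg; all-purpose flour: 1.8 cup

Scaling factor: 12/15 = 4/5 = 0.8.
mozzarella: 1.5 kg × 4/5 × 1000 g/kg ÷ 28.35 g/oz ≈ 42.3 oz
buttermilk: 300 mL × 4/5 ÷ 1000 mL/L ≈ 0.2 L
grated parmesan: 2/3 cup × 4/5 × 100 g/cup ÷ 1000 g/kg ≈ 0.1 kg
all-purpose flour: 10 oz × 4/5 × 28.35 g/oz ÷ 125 g/cup ≈ 1.8 cup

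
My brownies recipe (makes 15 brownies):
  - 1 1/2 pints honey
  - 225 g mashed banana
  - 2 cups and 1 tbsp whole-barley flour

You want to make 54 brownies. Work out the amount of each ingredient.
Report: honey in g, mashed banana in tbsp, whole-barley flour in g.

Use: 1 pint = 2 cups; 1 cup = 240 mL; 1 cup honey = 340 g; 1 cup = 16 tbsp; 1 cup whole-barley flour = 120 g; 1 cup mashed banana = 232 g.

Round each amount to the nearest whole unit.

Scaling factor: 54/15 = 18/5 = 3.6.
honey: 1.5 pint × 18/5 × 2 cup/pint × 340 g/cup = 3672 g
mashed banana: 225 g × 18/5 ÷ 232 g/cup × 16 tbsp/cup ≈ 56 tbsp
whole-barley flour: (2 cup + 1 tbsp = 2.0625 cup) × 18/5 × 120 g/cup = 891 g

honey: 3672 g; mashed banana: 56 tbsp; whole-barley flour: 891 g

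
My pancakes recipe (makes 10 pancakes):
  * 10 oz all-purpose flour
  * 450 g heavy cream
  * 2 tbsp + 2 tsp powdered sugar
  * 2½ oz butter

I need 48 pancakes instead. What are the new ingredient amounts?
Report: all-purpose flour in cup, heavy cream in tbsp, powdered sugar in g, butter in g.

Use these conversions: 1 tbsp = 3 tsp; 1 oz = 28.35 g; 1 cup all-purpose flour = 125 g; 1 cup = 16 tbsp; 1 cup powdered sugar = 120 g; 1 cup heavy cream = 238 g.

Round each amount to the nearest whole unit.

all-purpose flour: 11 cup; heavy cream: 145 tbsp; powdered sugar: 96 g; butter: 340 g

Scaling factor: 48/10 = 24/5 = 4.8.
all-purpose flour: 10 oz × 24/5 × 28.35 g/oz ÷ 125 g/cup ≈ 11 cup
heavy cream: 450 g × 24/5 ÷ 238 g/cup × 16 tbsp/cup ≈ 145 tbsp
powdered sugar: (2 tbsp + 2 tsp = 8/3 tbsp) × 24/5 ÷ 16 tbsp/cup × 120 g/cup = 96 g
butter: 2.5 oz × 24/5 × 28.35 g/oz ≈ 340 g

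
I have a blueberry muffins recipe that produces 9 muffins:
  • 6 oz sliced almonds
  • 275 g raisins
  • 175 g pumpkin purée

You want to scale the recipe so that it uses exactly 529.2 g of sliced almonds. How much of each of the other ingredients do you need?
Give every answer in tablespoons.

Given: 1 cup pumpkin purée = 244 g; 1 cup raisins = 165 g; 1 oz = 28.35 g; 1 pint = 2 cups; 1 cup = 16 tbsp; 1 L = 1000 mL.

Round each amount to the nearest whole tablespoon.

raisins: 83 tbsp; pumpkin purée: 36 tbsp

The original recipe has 170.1 g of sliced almonds, so the scaling factor is 529.2 ÷ 170.1 = 28/9.
raisins: 275 g × 28/9 ÷ 165 g/cup × 16 tbsp/cup ≈ 83 tbsp
pumpkin purée: 175 g × 28/9 ÷ 244 g/cup × 16 tbsp/cup ≈ 36 tbsp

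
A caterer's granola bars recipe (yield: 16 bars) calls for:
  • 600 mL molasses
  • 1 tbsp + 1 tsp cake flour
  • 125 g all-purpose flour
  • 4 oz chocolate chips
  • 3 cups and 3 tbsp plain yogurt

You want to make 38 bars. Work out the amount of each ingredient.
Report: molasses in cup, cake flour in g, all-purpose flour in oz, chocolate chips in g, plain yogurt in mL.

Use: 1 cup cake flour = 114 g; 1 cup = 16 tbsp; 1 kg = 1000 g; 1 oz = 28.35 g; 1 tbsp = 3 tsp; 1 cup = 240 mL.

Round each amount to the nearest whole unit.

Scaling factor: 38/16 = 19/8 = 2.375.
molasses: 600 mL × 19/8 ÷ 240 mL/cup ≈ 6 cup
cake flour: (1 tbsp + 1 tsp = 4/3 tbsp) × 19/8 ÷ 16 tbsp/cup × 114 g/cup ≈ 23 g
all-purpose flour: 125 g × 19/8 ÷ 28.35 g/oz ≈ 10 oz
chocolate chips: 4 oz × 19/8 × 28.35 g/oz ≈ 269 g
plain yogurt: (3 cup + 3 tbsp = 3.1875 cup) × 19/8 × 240 mL/cup ≈ 1817 mL

molasses: 6 cup; cake flour: 23 g; all-purpose flour: 10 oz; chocolate chips: 269 g; plain yogurt: 1817 mL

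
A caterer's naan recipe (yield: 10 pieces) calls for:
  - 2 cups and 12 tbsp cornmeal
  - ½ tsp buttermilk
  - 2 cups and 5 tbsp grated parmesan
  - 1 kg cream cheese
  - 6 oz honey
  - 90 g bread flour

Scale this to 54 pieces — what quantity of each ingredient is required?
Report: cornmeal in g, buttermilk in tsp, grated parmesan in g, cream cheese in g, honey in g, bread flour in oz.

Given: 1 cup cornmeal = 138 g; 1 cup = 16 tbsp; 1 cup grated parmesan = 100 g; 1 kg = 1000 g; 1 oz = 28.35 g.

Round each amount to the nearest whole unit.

Scaling factor: 54/10 = 27/5 = 5.4.
cornmeal: (2 cup + 12 tbsp = 2.75 cup) × 27/5 × 138 g/cup ≈ 2049 g
buttermilk: 0.5 tsp × 27/5 ≈ 3 tsp
grated parmesan: (2 cup + 5 tbsp = 2.3125 cup) × 27/5 × 100 g/cup ≈ 1249 g
cream cheese: 1 kg × 27/5 × 1000 g/kg = 5400 g
honey: 6 oz × 27/5 × 28.35 g/oz ≈ 919 g
bread flour: 90 g × 27/5 ÷ 28.35 g/oz ≈ 17 oz

cornmeal: 2049 g; buttermilk: 3 tsp; grated parmesan: 1249 g; cream cheese: 5400 g; honey: 919 g; bread flour: 17 oz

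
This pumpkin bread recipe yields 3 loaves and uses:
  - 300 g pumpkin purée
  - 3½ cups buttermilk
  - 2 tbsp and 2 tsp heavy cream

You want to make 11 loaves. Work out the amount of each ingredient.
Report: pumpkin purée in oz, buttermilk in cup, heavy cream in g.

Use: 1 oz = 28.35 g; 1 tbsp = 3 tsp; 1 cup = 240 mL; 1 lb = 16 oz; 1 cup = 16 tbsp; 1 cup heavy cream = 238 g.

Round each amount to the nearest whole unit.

Scaling factor: 11/3.
pumpkin purée: 300 g × 11/3 ÷ 28.35 g/oz ≈ 39 oz
buttermilk: 3.5 cup × 11/3 ≈ 13 cup
heavy cream: (2 tbsp + 2 tsp = 8/3 tbsp) × 11/3 ÷ 16 tbsp/cup × 238 g/cup ≈ 145 g

pumpkin purée: 39 oz; buttermilk: 13 cup; heavy cream: 145 g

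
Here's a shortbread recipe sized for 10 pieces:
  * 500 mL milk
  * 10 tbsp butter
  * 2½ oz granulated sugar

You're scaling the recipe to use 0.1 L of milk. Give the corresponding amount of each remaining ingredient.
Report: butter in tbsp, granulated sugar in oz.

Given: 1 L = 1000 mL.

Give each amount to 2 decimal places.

The original recipe has 0.5 L of milk, so the scaling factor is 0.1 ÷ 0.5 = 1/5 = 0.2.
butter: 10 tbsp × 1/5 = 2.00 tbsp
granulated sugar: 2.5 oz × 1/5 = 0.50 oz

butter: 2.00 tbsp; granulated sugar: 0.50 oz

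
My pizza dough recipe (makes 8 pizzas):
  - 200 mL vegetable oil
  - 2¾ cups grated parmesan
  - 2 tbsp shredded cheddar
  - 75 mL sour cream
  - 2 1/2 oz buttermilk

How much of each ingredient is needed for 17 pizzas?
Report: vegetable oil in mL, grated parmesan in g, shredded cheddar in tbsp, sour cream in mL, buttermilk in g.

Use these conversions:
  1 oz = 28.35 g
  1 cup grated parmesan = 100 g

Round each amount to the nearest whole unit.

vegetable oil: 425 mL; grated parmesan: 584 g; shredded cheddar: 4 tbsp; sour cream: 159 mL; buttermilk: 151 g

Scaling factor: 17/8 = 2.125.
vegetable oil: 200 mL × 17/8 = 425 mL
grated parmesan: 2.75 cup × 17/8 × 100 g/cup ≈ 584 g
shredded cheddar: 2 tbsp × 17/8 ≈ 4 tbsp
sour cream: 75 mL × 17/8 ≈ 159 mL
buttermilk: 2.5 oz × 17/8 × 28.35 g/oz ≈ 151 g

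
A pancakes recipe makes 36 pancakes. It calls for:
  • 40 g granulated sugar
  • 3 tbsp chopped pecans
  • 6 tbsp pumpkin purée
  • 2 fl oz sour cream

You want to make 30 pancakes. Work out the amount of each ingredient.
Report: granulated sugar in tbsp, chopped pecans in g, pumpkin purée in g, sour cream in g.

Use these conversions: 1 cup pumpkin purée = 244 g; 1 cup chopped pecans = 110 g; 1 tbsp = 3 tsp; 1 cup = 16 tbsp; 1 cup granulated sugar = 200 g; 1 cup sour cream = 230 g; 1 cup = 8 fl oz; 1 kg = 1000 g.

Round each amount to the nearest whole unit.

granulated sugar: 3 tbsp; chopped pecans: 17 g; pumpkin purée: 76 g; sour cream: 48 g

Scaling factor: 30/36 = 5/6.
granulated sugar: 40 g × 5/6 ÷ 200 g/cup × 16 tbsp/cup ≈ 3 tbsp
chopped pecans: 3 tbsp × 5/6 ÷ 16 tbsp/cup × 110 g/cup ≈ 17 g
pumpkin purée: 6 tbsp × 5/6 ÷ 16 tbsp/cup × 244 g/cup ≈ 76 g
sour cream: 2 fl oz × 5/6 ÷ 8 fl oz/cup × 230 g/cup ≈ 48 g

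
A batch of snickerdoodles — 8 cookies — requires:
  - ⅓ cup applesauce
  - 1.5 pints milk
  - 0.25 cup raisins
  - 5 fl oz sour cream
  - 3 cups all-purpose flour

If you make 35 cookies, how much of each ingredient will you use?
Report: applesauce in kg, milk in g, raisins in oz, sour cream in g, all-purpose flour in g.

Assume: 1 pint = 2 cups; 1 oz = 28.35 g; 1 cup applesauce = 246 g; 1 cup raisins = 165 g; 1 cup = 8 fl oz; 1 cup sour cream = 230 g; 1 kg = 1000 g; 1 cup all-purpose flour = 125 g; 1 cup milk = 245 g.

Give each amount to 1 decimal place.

applesauce: 0.4 kg; milk: 3215.6 g; raisins: 6.4 oz; sour cream: 628.9 g; all-purpose flour: 1640.6 g

Scaling factor: 35/8 = 4.375.
applesauce: 1/3 cup × 35/8 × 246 g/cup ÷ 1000 g/kg ≈ 0.4 kg
milk: 1.5 pint × 35/8 × 2 cup/pint × 245 g/cup ≈ 3215.6 g
raisins: 0.25 cup × 35/8 × 165 g/cup ÷ 28.35 g/oz ≈ 6.4 oz
sour cream: 5 fl oz × 35/8 ÷ 8 fl oz/cup × 230 g/cup ≈ 628.9 g
all-purpose flour: 3 cup × 35/8 × 125 g/cup ≈ 1640.6 g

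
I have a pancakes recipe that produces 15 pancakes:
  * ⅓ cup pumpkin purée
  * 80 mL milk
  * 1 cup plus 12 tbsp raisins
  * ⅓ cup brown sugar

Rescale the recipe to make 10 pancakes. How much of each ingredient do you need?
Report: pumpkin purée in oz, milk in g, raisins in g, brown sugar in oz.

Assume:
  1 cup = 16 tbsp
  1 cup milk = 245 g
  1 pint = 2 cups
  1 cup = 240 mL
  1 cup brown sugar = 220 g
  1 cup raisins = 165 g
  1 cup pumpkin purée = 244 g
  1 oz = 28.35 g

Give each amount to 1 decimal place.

Scaling factor: 10/15 = 2/3.
pumpkin purée: 1/3 cup × 2/3 × 244 g/cup ÷ 28.35 g/oz ≈ 1.9 oz
milk: 80 mL × 2/3 ÷ 240 mL/cup × 245 g/cup ≈ 54.4 g
raisins: (1 cup + 12 tbsp = 1.75 cup) × 2/3 × 165 g/cup = 192.5 g
brown sugar: 1/3 cup × 2/3 × 220 g/cup ÷ 28.35 g/oz ≈ 1.7 oz

pumpkin purée: 1.9 oz; milk: 54.4 g; raisins: 192.5 g; brown sugar: 1.7 oz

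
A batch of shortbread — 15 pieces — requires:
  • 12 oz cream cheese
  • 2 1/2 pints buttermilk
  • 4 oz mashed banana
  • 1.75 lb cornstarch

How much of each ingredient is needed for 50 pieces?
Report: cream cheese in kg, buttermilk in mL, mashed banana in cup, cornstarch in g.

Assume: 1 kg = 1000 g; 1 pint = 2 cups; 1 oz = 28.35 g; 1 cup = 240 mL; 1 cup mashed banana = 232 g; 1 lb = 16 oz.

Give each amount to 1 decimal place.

Scaling factor: 50/15 = 10/3.
cream cheese: 12 oz × 10/3 × 28.35 g/oz ÷ 1000 g/kg ≈ 1.1 kg
buttermilk: 2.5 pint × 10/3 × 2 cup/pint × 240 mL/cup = 4000.0 mL
mashed banana: 4 oz × 10/3 × 28.35 g/oz ÷ 232 g/cup ≈ 1.6 cup
cornstarch: 1.75 lb × 10/3 × 16 oz/lb × 28.35 g/oz = 2646.0 g

cream cheese: 1.1 kg; buttermilk: 4000.0 mL; mashed banana: 1.6 cup; cornstarch: 2646.0 g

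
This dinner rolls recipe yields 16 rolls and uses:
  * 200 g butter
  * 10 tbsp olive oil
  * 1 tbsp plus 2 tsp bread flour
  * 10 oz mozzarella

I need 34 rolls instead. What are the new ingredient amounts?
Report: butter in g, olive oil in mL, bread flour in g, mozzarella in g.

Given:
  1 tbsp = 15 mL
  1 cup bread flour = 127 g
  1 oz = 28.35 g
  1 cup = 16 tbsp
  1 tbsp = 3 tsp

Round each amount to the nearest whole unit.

Scaling factor: 34/16 = 17/8 = 2.125.
butter: 200 g × 17/8 = 425 g
olive oil: 10 tbsp × 17/8 × 15 mL/tbsp ≈ 319 mL
bread flour: (1 tbsp + 2 tsp = 5/3 tbsp) × 17/8 ÷ 16 tbsp/cup × 127 g/cup ≈ 28 g
mozzarella: 10 oz × 17/8 × 28.35 g/oz ≈ 602 g

butter: 425 g; olive oil: 319 mL; bread flour: 28 g; mozzarella: 602 g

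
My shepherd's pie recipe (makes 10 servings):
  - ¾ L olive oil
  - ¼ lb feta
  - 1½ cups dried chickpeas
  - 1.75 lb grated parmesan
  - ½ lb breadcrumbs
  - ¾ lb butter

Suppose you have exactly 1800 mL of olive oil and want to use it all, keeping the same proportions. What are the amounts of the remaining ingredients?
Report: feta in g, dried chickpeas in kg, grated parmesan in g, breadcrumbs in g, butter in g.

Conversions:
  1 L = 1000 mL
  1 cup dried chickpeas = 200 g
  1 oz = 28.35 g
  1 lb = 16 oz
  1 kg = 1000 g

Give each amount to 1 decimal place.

feta: 272.2 g; dried chickpeas: 0.7 kg; grated parmesan: 1905.1 g; breadcrumbs: 544.3 g; butter: 816.5 g

The original recipe has 750 mL of olive oil, so the scaling factor is 1800 ÷ 750 = 12/5 = 2.4.
feta: 0.25 lb × 12/5 × 16 oz/lb × 28.35 g/oz ≈ 272.2 g
dried chickpeas: 1.5 cup × 12/5 × 200 g/cup ÷ 1000 g/kg ≈ 0.7 kg
grated parmesan: 1.75 lb × 12/5 × 16 oz/lb × 28.35 g/oz ≈ 1905.1 g
breadcrumbs: 0.5 lb × 12/5 × 16 oz/lb × 28.35 g/oz ≈ 544.3 g
butter: 0.75 lb × 12/5 × 16 oz/lb × 28.35 g/oz ≈ 816.5 g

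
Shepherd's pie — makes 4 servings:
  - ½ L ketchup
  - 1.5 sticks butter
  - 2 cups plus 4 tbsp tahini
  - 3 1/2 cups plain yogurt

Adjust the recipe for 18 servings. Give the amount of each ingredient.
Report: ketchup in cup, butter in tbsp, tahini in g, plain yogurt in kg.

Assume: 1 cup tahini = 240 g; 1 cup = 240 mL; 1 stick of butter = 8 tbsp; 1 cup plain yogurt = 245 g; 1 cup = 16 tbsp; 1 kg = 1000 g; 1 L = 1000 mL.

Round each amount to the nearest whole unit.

Scaling factor: 18/4 = 9/2 = 4.5.
ketchup: 0.5 L × 9/2 × 1000 mL/L ÷ 240 mL/cup ≈ 9 cup
butter: 1.5 stick × 9/2 × 8 tbsp/stick = 54 tbsp
tahini: (2 cup + 4 tbsp = 2.25 cup) × 9/2 × 240 g/cup = 2430 g
plain yogurt: 3.5 cup × 9/2 × 245 g/cup ÷ 1000 g/kg ≈ 4 kg

ketchup: 9 cup; butter: 54 tbsp; tahini: 2430 g; plain yogurt: 4 kg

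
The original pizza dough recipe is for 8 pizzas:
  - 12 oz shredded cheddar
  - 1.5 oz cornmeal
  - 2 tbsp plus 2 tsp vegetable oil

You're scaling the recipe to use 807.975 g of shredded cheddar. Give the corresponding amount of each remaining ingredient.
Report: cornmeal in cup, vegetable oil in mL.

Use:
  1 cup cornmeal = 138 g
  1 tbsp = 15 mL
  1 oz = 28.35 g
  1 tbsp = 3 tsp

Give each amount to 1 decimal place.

The original recipe has 340.2 g of shredded cheddar, so the scaling factor is 807.975 ÷ 340.2 = 19/8 = 2.375.
cornmeal: 1.5 oz × 19/8 × 28.35 g/oz ÷ 138 g/cup ≈ 0.7 cup
vegetable oil: (2 tbsp + 2 tsp = 8/3 tbsp) × 19/8 × 15 mL/tbsp = 95.0 mL

cornmeal: 0.7 cup; vegetable oil: 95.0 mL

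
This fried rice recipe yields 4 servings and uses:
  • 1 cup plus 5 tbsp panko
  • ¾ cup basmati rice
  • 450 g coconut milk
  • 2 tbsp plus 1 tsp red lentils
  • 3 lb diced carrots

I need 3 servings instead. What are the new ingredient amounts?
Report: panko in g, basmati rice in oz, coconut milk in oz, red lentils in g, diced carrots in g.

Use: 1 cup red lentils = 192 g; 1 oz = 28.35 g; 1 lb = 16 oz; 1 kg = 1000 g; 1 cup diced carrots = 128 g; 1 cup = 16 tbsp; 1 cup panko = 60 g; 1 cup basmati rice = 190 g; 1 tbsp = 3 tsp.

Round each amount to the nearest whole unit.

panko: 59 g; basmati rice: 4 oz; coconut milk: 12 oz; red lentils: 21 g; diced carrots: 1021 g

Scaling factor: 3/4 = 0.75.
panko: (1 cup + 5 tbsp = 1.3125 cup) × 3/4 × 60 g/cup ≈ 59 g
basmati rice: 0.75 cup × 3/4 × 190 g/cup ÷ 28.35 g/oz ≈ 4 oz
coconut milk: 450 g × 3/4 ÷ 28.35 g/oz ≈ 12 oz
red lentils: (2 tbsp + 1 tsp = 7/3 tbsp) × 3/4 ÷ 16 tbsp/cup × 192 g/cup = 21 g
diced carrots: 3 lb × 3/4 × 16 oz/lb × 28.35 g/oz ≈ 1021 g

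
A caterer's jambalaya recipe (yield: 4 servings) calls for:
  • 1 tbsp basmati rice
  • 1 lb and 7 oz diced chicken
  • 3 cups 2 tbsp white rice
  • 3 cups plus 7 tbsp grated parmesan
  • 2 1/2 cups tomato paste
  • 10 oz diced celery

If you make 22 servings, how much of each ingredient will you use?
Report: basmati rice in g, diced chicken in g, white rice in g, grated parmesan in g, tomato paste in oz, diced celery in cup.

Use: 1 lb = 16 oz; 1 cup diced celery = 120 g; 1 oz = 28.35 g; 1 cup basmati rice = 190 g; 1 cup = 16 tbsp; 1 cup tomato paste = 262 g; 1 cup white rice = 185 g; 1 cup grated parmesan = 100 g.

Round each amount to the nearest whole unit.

basmati rice: 65 g; diced chicken: 3586 g; white rice: 3180 g; grated parmesan: 1891 g; tomato paste: 127 oz; diced celery: 13 cup

Scaling factor: 22/4 = 11/2 = 5.5.
basmati rice: 1 tbsp × 11/2 ÷ 16 tbsp/cup × 190 g/cup ≈ 65 g
diced chicken: (1 lb + 7 oz = 1.4375 lb) × 11/2 × 16 oz/lb × 28.35 g/oz ≈ 3586 g
white rice: (3 cup + 2 tbsp = 3.125 cup) × 11/2 × 185 g/cup ≈ 3180 g
grated parmesan: (3 cup + 7 tbsp = 3.4375 cup) × 11/2 × 100 g/cup ≈ 1891 g
tomato paste: 2.5 cup × 11/2 × 262 g/cup ÷ 28.35 g/oz ≈ 127 oz
diced celery: 10 oz × 11/2 × 28.35 g/oz ÷ 120 g/cup ≈ 13 cup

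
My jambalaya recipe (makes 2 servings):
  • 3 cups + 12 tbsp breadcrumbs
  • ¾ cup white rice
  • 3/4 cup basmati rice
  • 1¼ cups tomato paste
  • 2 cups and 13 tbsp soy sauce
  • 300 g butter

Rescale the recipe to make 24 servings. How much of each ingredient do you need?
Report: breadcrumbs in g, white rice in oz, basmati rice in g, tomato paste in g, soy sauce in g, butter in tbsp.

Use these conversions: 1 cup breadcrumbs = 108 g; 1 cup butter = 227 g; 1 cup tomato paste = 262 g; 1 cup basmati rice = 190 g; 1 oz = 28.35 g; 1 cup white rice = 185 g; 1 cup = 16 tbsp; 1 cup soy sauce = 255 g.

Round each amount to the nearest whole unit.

Scaling factor: 24/2 = 12.
breadcrumbs: (3 cup + 12 tbsp = 3.75 cup) × 12 × 108 g/cup = 4860 g
white rice: 0.75 cup × 12 × 185 g/cup ÷ 28.35 g/oz ≈ 59 oz
basmati rice: 0.75 cup × 12 × 190 g/cup = 1710 g
tomato paste: 1.25 cup × 12 × 262 g/cup = 3930 g
soy sauce: (2 cup + 13 tbsp = 2.8125 cup) × 12 × 255 g/cup ≈ 8606 g
butter: 300 g × 12 ÷ 227 g/cup × 16 tbsp/cup ≈ 254 tbsp

breadcrumbs: 4860 g; white rice: 59 oz; basmati rice: 1710 g; tomato paste: 3930 g; soy sauce: 8606 g; butter: 254 tbsp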